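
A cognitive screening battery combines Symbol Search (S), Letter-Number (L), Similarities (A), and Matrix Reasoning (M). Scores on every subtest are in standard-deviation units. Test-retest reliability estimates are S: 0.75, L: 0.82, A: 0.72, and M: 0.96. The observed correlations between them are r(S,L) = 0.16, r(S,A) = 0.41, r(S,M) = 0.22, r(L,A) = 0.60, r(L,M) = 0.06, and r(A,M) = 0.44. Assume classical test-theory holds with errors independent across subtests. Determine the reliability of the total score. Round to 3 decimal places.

0.904

Var(S+L+A+M) = 4 + 2·[0.16 + 0.41 + 0.22 + 0.60 + 0.06 + 0.44] = 4 + 3.78 = 7.78.
Because errors are independent across components, Cov(Tᵢ,Tⱼ) = Cov(Xᵢ,Xⱼ); the off-diagonal part of the true-score variance is the same as above.
True-score variance = [0.75 + 0.82 + 0.72 + 0.96] + 3.78 = 3.25 + 3.78 = 7.03.
Reliability = 7.03 / 7.78 = 0.904.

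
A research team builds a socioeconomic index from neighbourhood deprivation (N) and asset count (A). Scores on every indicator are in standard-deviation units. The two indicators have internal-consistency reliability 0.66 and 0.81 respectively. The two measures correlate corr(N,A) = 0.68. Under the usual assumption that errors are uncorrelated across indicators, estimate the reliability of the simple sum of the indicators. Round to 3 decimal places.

Var(N+A) = 2 + 2·[0.68] = 2 + 1.36 = 3.36.
Under uncorrelated errors the observed covariances equal the true-score covariances, so only the own-variance terms attenuate.
True-score variance = [0.66 + 0.81] + 1.36 = 1.47 + 1.36 = 2.83.
Reliability = 2.83 / 3.36 = 0.842.

0.842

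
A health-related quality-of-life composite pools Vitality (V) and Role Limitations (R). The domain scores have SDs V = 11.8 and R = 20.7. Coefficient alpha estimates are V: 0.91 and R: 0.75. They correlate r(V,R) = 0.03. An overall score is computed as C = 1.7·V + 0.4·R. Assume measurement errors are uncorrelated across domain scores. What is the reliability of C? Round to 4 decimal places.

0.8891

Var(C) = 1.7²·11.8² + 0.4²·20.7² + 2·[0.68·11.8·20.7·0.03] = 470.962 + 9.96581 = 480.928.
With uncorrelated errors the cross-covariances are all true-score covariance, so they carry over unchanged; only the diagonal terms shrink to ρᵢσᵢ².
True-score variance = [1.7²·11.8²·0.91 + 0.4²·20.7²·0.75] + 9.96581 = 417.606 + 9.96581 = 427.572.
Reliability = 427.572 / 480.928 = 0.8891.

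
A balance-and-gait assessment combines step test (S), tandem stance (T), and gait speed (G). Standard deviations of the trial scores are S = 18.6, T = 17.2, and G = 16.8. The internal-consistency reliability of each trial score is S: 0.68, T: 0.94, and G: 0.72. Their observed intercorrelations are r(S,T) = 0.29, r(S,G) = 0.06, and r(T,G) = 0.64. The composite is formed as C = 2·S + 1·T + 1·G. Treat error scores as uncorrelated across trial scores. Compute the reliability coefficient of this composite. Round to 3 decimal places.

0.806

Var(C) = 2²·18.6² + 17.2² + 16.8² + 2·[2·18.6·17.2·0.29 + 2·18.6·16.8·0.06 + 17.2·16.8·0.64] = 1961.92 + 815.971 = 2777.89.
With uncorrelated errors the cross-covariances are all true-score covariance, so they carry over unchanged; only the diagonal terms shrink to ρᵢσᵢ².
True-score variance = [2²·18.6²·0.68 + 17.2²·0.94 + 16.8²·0.72] + 815.971 = 1422.31 + 815.971 = 2238.28.
Reliability = 2238.28 / 2777.89 = 0.806.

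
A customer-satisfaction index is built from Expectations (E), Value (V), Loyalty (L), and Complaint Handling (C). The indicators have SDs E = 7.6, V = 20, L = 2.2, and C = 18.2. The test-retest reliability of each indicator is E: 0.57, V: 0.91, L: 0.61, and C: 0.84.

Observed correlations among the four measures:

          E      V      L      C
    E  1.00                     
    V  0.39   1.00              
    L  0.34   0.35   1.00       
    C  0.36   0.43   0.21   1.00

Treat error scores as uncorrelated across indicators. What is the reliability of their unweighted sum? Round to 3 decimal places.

0.916

Var(E+V+L+C) = 7.6² + 20² + 2.2² + 18.2² + 2·[7.6·20·0.39 + 7.6·2.2·0.34 + 7.6·18.2·0.36 + 20·2.2·0.35 + 20·18.2·0.43 + 2.2·18.2·0.21] = 793.84 + 590.177 = 1384.02.
Because errors are independent across components, Cov(Tᵢ,Tⱼ) = Cov(Xᵢ,Xⱼ); the off-diagonal part of the true-score variance is the same as above.
True-score variance = [7.6²·0.57 + 20²·0.91 + 2.2²·0.61 + 18.2²·0.84] + 590.177 = 678.117 + 590.177 = 1268.29.
Reliability = 1268.29 / 1384.02 = 0.916.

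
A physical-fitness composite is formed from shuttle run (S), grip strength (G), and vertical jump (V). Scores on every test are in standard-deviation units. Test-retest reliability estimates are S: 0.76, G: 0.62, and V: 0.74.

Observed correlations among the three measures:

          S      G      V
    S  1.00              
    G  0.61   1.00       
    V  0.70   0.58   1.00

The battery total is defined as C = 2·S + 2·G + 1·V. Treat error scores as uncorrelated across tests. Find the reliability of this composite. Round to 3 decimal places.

0.856

Var(C) = 2² + 2² + 1 + 2·[4·0.61 + 2·0.70 + 2·0.58] = 9 + 10 = 19.
Under uncorrelated errors the observed covariances equal the true-score covariances, so only the own-variance terms attenuate.
True-score variance = [2²·0.76 + 2²·0.62 + 0.74] + 10 = 6.26 + 10 = 16.26.
Reliability = 16.26 / 19 = 0.856.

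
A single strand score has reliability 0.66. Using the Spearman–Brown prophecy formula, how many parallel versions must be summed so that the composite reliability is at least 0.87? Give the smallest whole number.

4

k ≥ ρ*(1−ρ₁)/(ρ₁(1−ρ*)) = 0.87·0.34 / (0.66·0.13) = 3.448.
Smallest integer k = 4.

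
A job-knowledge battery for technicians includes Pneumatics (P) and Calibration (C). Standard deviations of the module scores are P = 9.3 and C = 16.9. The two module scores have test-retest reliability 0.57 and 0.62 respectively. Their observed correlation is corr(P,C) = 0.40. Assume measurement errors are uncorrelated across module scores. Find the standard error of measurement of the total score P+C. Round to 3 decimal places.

12.072

Var(total) = 372.1 + 125.736 = 497.836.
True-score variance = 226.377 + 125.736 = 352.113, so reliability = 0.7073.
Error variance = 497.836 − 352.113 = 145.722; SEM = √145.722 = 12.072.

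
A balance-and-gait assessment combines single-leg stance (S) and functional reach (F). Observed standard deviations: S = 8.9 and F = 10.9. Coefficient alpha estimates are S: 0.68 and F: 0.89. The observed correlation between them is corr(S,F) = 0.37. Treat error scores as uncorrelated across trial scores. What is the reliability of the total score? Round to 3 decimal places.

0.858

Var(S+F) = 8.9² + 10.9² + 2·[8.9·10.9·0.37] = 198.02 + 71.7874 = 269.807.
Because errors are independent across components, Cov(Tᵢ,Tⱼ) = Cov(Xᵢ,Xⱼ); the off-diagonal part of the true-score variance is the same as above.
True-score variance = [8.9²·0.68 + 10.9²·0.89] + 71.7874 = 159.604 + 71.7874 = 231.391.
Reliability = 231.391 / 269.807 = 0.858.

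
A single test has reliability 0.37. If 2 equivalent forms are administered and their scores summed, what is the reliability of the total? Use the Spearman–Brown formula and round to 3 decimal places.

ρ_k = kρ / (1 + (k−1)ρ) = 2·0.37 / (1 + 1·0.37) = 0.740 / 1.370 = 0.540.

0.540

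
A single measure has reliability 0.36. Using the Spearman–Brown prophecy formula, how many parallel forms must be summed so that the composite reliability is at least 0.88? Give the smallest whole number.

k ≥ ρ*(1−ρ₁)/(ρ₁(1−ρ*)) = 0.88·0.64 / (0.36·0.12) = 13.037.
Smallest integer k = 14.

14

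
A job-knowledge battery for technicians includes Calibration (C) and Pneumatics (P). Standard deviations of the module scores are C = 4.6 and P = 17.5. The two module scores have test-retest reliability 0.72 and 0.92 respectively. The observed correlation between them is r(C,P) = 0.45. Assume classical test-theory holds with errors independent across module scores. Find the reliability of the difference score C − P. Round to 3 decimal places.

Var(C−P) = 4.6² + 17.5² − 2·4.6·17.5·0.45 = 327.41 − 72.45 = 254.96.
Because errors are independent across components, Cov(Tᵢ,Tⱼ) = Cov(Xᵢ,Xⱼ); the off-diagonal part of the true-score variance is the same as above.
True-score variance = [4.6²·0.72 + 17.5²·0.92] − 72.45 = 296.985 − 72.45 = 224.535.
Reliability = 224.535 / 254.96 = 0.881.

0.881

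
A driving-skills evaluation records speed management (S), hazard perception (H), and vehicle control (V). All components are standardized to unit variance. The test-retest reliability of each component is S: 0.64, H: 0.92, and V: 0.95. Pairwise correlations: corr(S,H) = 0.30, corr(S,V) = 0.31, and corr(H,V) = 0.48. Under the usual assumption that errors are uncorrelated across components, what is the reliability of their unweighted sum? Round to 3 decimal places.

0.905

Var(S+H+V) = 3 + 2·[0.30 + 0.31 + 0.48] = 3 + 2.18 = 5.18.
With uncorrelated errors the cross-covariances are all true-score covariance, so they carry over unchanged; only the diagonal terms shrink to ρᵢσᵢ².
True-score variance = [0.64 + 0.92 + 0.95] + 2.18 = 2.51 + 2.18 = 4.69.
Reliability = 4.69 / 5.18 = 0.905.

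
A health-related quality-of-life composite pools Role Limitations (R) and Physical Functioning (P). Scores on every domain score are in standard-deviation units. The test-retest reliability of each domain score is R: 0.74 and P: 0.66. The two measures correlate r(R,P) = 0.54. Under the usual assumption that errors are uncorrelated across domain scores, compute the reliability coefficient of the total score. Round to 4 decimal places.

0.8052

Var(R+P) = 2 + 2·[0.54] = 2 + 1.08 = 3.08.
Under uncorrelated errors the observed covariances equal the true-score covariances, so only the own-variance terms attenuate.
True-score variance = [0.74 + 0.66] + 1.08 = 1.4 + 1.08 = 2.48.
Reliability = 2.48 / 3.08 = 0.8052.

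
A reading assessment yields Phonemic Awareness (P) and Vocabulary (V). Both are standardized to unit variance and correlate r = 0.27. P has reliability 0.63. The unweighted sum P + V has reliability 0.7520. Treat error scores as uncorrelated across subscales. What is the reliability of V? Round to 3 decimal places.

0.740

Var(P+V) = 2 + 2·0.27 = 2.540.
True-score variance = ρ_P + ρ_V + 2·0.27, so 0.7520 = (0.63 + ρ_V + 0.54) / 2.540.
ρ_V = 0.7520·2.540 − 0.63 − 0.54 = 0.740.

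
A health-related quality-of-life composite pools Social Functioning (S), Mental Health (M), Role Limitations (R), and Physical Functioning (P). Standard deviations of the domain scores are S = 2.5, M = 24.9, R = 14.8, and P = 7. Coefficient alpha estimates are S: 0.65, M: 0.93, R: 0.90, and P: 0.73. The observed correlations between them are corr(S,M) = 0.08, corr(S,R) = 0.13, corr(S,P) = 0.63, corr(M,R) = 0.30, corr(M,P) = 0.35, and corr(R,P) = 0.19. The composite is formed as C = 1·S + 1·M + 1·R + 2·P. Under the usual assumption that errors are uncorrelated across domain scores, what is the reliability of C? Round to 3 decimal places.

Var(C) = 2.5² + 24.9² + 14.8² + 2²·7² + 2·[2.5·24.9·0.08 + 2.5·14.8·0.13 + 2·2.5·7·0.63 + 24.9·14.8·0.30 + 2·24.9·7·0.35 + 2·14.8·7·0.19] = 1041.3 + 607.548 = 1648.85.
Under uncorrelated errors the observed covariances equal the true-score covariances, so only the own-variance terms attenuate.
True-score variance = [2.5²·0.65 + 24.9²·0.93 + 14.8²·0.90 + 2²·7²·0.73] + 607.548 = 920.888 + 607.548 = 1528.44.
Reliability = 1528.44 / 1648.85 = 0.927.

0.927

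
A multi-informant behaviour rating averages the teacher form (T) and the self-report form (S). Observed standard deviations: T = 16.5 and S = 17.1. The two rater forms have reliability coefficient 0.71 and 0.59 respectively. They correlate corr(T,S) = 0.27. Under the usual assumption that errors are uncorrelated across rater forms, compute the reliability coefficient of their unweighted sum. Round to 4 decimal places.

0.7227

Var(T+S) = 16.5² + 17.1² + 2·[16.5·17.1·0.27] = 564.66 + 152.361 = 717.021.
Under uncorrelated errors the observed covariances equal the true-score covariances, so only the own-variance terms attenuate.
True-score variance = [16.5²·0.71 + 17.1²·0.59] + 152.361 = 365.819 + 152.361 = 518.18.
Reliability = 518.18 / 717.021 = 0.7227.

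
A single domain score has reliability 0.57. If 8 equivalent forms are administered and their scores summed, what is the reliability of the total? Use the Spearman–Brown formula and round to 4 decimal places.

ρ_k = kρ / (1 + (k−1)ρ) = 8·0.57 / (1 + 7·0.57) = 4.560 / 4.990 = 0.9138.

0.9138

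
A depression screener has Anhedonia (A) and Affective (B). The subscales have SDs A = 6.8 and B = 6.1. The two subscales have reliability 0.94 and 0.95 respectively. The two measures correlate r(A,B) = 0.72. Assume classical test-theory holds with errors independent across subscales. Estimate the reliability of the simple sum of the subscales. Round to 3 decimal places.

0.968

Var(A+B) = 6.8² + 6.1² + 2·[6.8·6.1·0.72] = 83.45 + 59.7312 = 143.181.
Because errors are independent across components, Cov(Tᵢ,Tⱼ) = Cov(Xᵢ,Xⱼ); the off-diagonal part of the true-score variance is the same as above.
True-score variance = [6.8²·0.94 + 6.1²·0.95] + 59.7312 = 78.8151 + 59.7312 = 138.546.
Reliability = 138.546 / 143.181 = 0.968.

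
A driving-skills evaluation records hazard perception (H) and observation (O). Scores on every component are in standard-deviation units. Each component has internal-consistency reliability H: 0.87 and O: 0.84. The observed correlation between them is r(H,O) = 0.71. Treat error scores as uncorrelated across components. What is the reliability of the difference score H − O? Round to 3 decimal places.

Var(H−O) = 1 + 1 − 2·0.71 = 2 − 1.42 = 0.58.
With uncorrelated errors the cross-covariances are all true-score covariance, so they carry over unchanged; only the diagonal terms shrink to ρᵢσᵢ².
True-score variance = [0.87 + 0.84] − 1.42 = 1.71 − 1.42 = 0.29.
Reliability = 0.29 / 0.58 = 0.500.

0.500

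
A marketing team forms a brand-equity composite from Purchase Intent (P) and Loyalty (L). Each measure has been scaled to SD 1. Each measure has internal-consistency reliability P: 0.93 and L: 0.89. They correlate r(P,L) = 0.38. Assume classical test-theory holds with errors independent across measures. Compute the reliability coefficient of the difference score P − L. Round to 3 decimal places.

0.855

Var(P−L) = 1 + 1 − 2·0.38 = 2 − 0.76 = 1.24.
With uncorrelated errors the cross-covariances are all true-score covariance, so they carry over unchanged; only the diagonal terms shrink to ρᵢσᵢ².
True-score variance = [0.93 + 0.89] − 0.76 = 1.82 − 0.76 = 1.06.
Reliability = 1.06 / 1.24 = 0.855.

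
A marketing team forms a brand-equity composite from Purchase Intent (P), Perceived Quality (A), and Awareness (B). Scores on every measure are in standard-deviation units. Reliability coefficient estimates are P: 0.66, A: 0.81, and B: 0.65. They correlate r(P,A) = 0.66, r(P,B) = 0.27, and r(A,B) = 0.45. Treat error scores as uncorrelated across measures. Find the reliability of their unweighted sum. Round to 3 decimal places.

Var(P+A+B) = 3 + 2·[0.66 + 0.27 + 0.45] = 3 + 2.76 = 5.76.
Because errors are independent across components, Cov(Tᵢ,Tⱼ) = Cov(Xᵢ,Xⱼ); the off-diagonal part of the true-score variance is the same as above.
True-score variance = [0.66 + 0.81 + 0.65] + 2.76 = 2.12 + 2.76 = 4.88.
Reliability = 4.88 / 5.76 = 0.847.

0.847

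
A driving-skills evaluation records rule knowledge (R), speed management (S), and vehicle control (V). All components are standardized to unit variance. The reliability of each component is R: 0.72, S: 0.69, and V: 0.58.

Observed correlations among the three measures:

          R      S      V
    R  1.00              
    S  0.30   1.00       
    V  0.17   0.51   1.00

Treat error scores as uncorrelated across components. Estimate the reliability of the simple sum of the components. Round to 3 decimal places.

0.796

Var(R+S+V) = 3 + 2·[0.30 + 0.17 + 0.51] = 3 + 1.96 = 4.96.
Because errors are independent across components, Cov(Tᵢ,Tⱼ) = Cov(Xᵢ,Xⱼ); the off-diagonal part of the true-score variance is the same as above.
True-score variance = [0.72 + 0.69 + 0.58] + 1.96 = 1.99 + 1.96 = 3.95.
Reliability = 3.95 / 4.96 = 0.796.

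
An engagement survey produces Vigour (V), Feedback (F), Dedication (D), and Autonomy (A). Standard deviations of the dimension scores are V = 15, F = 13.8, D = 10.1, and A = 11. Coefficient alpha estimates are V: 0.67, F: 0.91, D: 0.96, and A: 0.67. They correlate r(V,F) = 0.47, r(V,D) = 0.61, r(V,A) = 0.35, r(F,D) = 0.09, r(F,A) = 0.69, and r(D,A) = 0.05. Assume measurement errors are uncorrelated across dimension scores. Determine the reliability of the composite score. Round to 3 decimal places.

0.902

Var(V+F+D+A) = 15² + 13.8² + 10.1² + 11² + 2·[15·13.8·0.47 + 15·10.1·0.61 + 15·11·0.35 + 13.8·10.1·0.09 + 13.8·11·0.69 + 10.1·11·0.05] = 638.45 + 740.592 = 1379.04.
With uncorrelated errors the cross-covariances are all true-score covariance, so they carry over unchanged; only the diagonal terms shrink to ρᵢσᵢ².
True-score variance = [15²·0.67 + 13.8²·0.91 + 10.1²·0.96 + 11²·0.67] + 740.592 = 503.05 + 740.592 = 1243.64.
Reliability = 1243.64 / 1379.04 = 0.902.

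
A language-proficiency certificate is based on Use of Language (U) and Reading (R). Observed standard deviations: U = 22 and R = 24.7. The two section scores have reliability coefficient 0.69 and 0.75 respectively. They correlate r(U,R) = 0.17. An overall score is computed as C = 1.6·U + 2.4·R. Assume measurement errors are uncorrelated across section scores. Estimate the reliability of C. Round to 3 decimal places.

0.769

Var(C) = 1.6²·22² + 2.4²·24.7² + 2·[3.84·22·24.7·0.17] = 4753.16 + 709.463 = 5462.62.
Because errors are independent across components, Cov(Tᵢ,Tⱼ) = Cov(Xᵢ,Xⱼ); the off-diagonal part of the true-score variance is the same as above.
True-score variance = [1.6²·22²·0.69 + 2.4²·24.7²·0.75] + 709.463 = 3490.53 + 709.463 = 4199.99.
Reliability = 4199.99 / 5462.62 = 0.769.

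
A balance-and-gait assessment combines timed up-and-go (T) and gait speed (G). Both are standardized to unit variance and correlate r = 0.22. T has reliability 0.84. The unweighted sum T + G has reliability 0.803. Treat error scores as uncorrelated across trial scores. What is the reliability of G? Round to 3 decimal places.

Var(T+G) = 2 + 2·0.22 = 2.440.
True-score variance = ρ_T + ρ_G + 2·0.22, so 0.803 = (0.84 + ρ_G + 0.44) / 2.440.
ρ_G = 0.803·2.440 − 0.84 − 0.44 = 0.679.

0.679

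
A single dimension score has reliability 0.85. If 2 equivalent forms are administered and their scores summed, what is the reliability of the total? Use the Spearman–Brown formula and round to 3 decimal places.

0.919

ρ_k = kρ / (1 + (k−1)ρ) = 2·0.85 / (1 + 1·0.85) = 1.700 / 1.850 = 0.919.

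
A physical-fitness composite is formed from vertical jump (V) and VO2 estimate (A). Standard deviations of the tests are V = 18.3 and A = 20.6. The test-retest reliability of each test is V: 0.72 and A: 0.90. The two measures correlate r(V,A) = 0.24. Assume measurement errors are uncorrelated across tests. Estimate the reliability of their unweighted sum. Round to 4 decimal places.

0.8551

Var(V+A) = 18.3² + 20.6² + 2·[18.3·20.6·0.24] = 759.25 + 180.95 = 940.2.
Under uncorrelated errors the observed covariances equal the true-score covariances, so only the own-variance terms attenuate.
True-score variance = [18.3²·0.72 + 20.6²·0.90] + 180.95 = 623.045 + 180.95 = 803.995.
Reliability = 803.995 / 940.2 = 0.8551.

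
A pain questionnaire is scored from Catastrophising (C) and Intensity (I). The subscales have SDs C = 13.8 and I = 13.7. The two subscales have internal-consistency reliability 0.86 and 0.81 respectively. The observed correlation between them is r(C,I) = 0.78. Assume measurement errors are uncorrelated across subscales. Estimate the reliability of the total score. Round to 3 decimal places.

0.907

Var(C+I) = 13.8² + 13.7² + 2·[13.8·13.7·0.78] = 378.13 + 294.934 = 673.064.
Under uncorrelated errors the observed covariances equal the true-score covariances, so only the own-variance terms attenuate.
True-score variance = [13.8²·0.86 + 13.7²·0.81] + 294.934 = 315.807 + 294.934 = 610.741.
Reliability = 610.741 / 673.064 = 0.907.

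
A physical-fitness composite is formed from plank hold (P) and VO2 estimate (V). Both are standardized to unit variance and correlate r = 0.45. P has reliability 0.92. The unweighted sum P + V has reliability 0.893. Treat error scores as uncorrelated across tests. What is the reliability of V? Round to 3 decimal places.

Var(P+V) = 2 + 2·0.45 = 2.900.
True-score variance = ρ_P + ρ_V + 2·0.45, so 0.893 = (0.92 + ρ_V + 0.90) / 2.900.
ρ_V = 0.893·2.900 − 0.92 − 0.90 = 0.770.

0.770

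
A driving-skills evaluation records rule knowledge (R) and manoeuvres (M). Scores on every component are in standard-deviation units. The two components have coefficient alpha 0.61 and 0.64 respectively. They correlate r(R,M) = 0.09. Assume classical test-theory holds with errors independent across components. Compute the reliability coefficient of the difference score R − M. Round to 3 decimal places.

0.588

Var(R−M) = 1 + 1 − 2·0.09 = 2 − 0.18 = 1.82.
Because errors are independent across components, Cov(Tᵢ,Tⱼ) = Cov(Xᵢ,Xⱼ); the off-diagonal part of the true-score variance is the same as above.
True-score variance = [0.61 + 0.64] − 0.18 = 1.25 − 0.18 = 1.07.
Reliability = 1.07 / 1.82 = 0.588.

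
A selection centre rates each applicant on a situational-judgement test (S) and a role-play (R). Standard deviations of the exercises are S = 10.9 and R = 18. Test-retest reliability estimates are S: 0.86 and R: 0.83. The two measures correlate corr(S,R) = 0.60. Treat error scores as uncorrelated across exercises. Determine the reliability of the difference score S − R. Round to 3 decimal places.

Var(S−R) = 10.9² + 18² − 2·10.9·18·0.60 = 442.81 − 235.44 = 207.37.
Because errors are independent across components, Cov(Tᵢ,Tⱼ) = Cov(Xᵢ,Xⱼ); the off-diagonal part of the true-score variance is the same as above.
True-score variance = [10.9²·0.86 + 18²·0.83] − 235.44 = 371.097 − 235.44 = 135.657.
Reliability = 135.657 / 207.37 = 0.654.

0.654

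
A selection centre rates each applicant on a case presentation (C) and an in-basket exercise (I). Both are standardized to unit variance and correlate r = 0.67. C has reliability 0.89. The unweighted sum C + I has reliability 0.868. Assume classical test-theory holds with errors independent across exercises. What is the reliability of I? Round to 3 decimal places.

0.669

Var(C+I) = 2 + 2·0.67 = 3.340.
True-score variance = ρ_C + ρ_I + 2·0.67, so 0.868 = (0.89 + ρ_I + 1.34) / 3.340.
ρ_I = 0.868·3.340 − 0.89 − 1.34 = 0.669.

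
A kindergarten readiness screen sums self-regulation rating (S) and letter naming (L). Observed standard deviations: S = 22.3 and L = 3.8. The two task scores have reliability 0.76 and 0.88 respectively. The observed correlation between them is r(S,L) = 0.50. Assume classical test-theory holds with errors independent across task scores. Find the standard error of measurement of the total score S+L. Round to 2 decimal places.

Var(total) = 511.73 + 84.74 = 596.47.
True-score variance = 390.648 + 84.74 = 475.388, so reliability = 0.7970.
Error variance = 596.47 − 475.388 = 121.082; SEM = √121.082 = 11.00.

11.00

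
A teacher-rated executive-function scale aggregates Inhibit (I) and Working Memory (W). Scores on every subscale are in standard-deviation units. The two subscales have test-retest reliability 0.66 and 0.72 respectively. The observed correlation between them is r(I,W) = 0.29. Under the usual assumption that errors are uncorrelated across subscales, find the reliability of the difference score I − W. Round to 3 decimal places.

0.563

Var(I−W) = 1 + 1 − 2·0.29 = 2 − 0.58 = 1.42.
Because errors are independent across components, Cov(Tᵢ,Tⱼ) = Cov(Xᵢ,Xⱼ); the off-diagonal part of the true-score variance is the same as above.
True-score variance = [0.66 + 0.72] − 0.58 = 1.38 − 0.58 = 0.8.
Reliability = 0.8 / 1.42 = 0.563.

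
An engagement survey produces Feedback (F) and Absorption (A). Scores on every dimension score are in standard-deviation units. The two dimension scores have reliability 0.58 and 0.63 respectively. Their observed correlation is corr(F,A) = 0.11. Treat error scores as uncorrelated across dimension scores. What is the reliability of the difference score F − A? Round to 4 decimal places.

Var(F−A) = 1 + 1 − 2·0.11 = 2 − 0.22 = 1.78.
Under uncorrelated errors the observed covariances equal the true-score covariances, so only the own-variance terms attenuate.
True-score variance = [0.58 + 0.63] − 0.22 = 1.21 − 0.22 = 0.99.
Reliability = 0.99 / 1.78 = 0.5562.

0.5562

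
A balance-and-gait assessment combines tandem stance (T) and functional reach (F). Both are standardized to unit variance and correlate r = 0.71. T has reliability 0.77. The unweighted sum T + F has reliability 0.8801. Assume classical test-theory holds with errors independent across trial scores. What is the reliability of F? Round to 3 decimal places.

Var(T+F) = 2 + 2·0.71 = 3.420.
True-score variance = ρ_T + ρ_F + 2·0.71, so 0.8801 = (0.77 + ρ_F + 1.42) / 3.420.
ρ_F = 0.8801·3.420 − 0.77 − 1.42 = 0.820.

0.820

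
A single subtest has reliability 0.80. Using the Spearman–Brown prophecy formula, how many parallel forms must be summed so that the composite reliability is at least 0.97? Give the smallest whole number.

9

k ≥ ρ*(1−ρ₁)/(ρ₁(1−ρ*)) = 0.97·0.20 / (0.80·0.03) = 8.083.
Smallest integer k = 9.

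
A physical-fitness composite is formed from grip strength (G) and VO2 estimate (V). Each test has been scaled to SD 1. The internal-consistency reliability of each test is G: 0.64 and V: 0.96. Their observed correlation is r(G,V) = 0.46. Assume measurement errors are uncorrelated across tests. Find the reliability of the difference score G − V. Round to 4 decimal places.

Var(G−V) = 1 + 1 − 2·0.46 = 2 − 0.92 = 1.08.
Because errors are independent across components, Cov(Tᵢ,Tⱼ) = Cov(Xᵢ,Xⱼ); the off-diagonal part of the true-score variance is the same as above.
True-score variance = [0.64 + 0.96] − 0.92 = 1.6 − 0.92 = 0.68.
Reliability = 0.68 / 1.08 = 0.6296.

0.6296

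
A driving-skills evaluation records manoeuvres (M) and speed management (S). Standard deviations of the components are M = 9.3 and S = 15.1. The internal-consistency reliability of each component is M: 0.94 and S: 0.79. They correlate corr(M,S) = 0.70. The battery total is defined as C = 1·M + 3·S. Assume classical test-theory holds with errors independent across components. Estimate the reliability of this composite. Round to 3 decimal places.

Var(C) = 9.3² + 3²·15.1² + 2·[3·9.3·15.1·0.70] = 2138.58 + 589.806 = 2728.39.
Because errors are independent across components, Cov(Tᵢ,Tⱼ) = Cov(Xᵢ,Xⱼ); the off-diagonal part of the true-score variance is the same as above.
True-score variance = [9.3²·0.94 + 3²·15.1²·0.79] + 589.806 = 1702.45 + 589.806 = 2292.26.
Reliability = 2292.26 / 2728.39 = 0.840.

0.840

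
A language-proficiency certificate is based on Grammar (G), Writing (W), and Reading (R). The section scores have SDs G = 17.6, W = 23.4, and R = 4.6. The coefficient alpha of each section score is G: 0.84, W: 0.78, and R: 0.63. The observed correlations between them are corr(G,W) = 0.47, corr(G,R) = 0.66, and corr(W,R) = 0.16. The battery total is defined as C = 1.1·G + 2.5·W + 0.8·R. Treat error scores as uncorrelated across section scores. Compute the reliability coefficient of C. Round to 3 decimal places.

Var(C) = 1.1²·17.6² + 2.5²·23.4² + 0.8²·4.6² + 2·[2.75·17.6·23.4·0.47 + 0.88·17.6·4.6·0.66 + 2·23.4·4.6·0.16] = 3810.6 + 1227.54 = 5038.14.
Because errors are independent across components, Cov(Tᵢ,Tⱼ) = Cov(Xᵢ,Xⱼ); the off-diagonal part of the true-score variance is the same as above.
True-score variance = [1.1²·17.6²·0.84 + 2.5²·23.4²·0.78 + 0.8²·4.6²·0.63] + 1227.54 = 2992.73 + 1227.54 = 4220.27.
Reliability = 4220.27 / 5038.14 = 0.838.

0.838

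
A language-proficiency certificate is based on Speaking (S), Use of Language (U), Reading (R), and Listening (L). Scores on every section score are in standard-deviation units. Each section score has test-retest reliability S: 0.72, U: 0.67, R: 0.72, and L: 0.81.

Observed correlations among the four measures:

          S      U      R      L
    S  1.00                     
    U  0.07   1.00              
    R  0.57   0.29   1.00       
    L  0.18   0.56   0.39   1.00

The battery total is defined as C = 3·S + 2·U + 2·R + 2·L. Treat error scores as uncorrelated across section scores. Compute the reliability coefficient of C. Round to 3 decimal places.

0.860

Var(C) = 3² + 2² + 2² + 2² + 2·[6·0.07 + 6·0.57 + 6·0.18 + 4·0.29 + 4·0.56 + 4·0.39] = 21 + 19.76 = 40.76.
With uncorrelated errors the cross-covariances are all true-score covariance, so they carry over unchanged; only the diagonal terms shrink to ρᵢσᵢ².
True-score variance = [3²·0.72 + 2²·0.67 + 2²·0.72 + 2²·0.81] + 19.76 = 15.28 + 19.76 = 35.04.
Reliability = 35.04 / 40.76 = 0.860.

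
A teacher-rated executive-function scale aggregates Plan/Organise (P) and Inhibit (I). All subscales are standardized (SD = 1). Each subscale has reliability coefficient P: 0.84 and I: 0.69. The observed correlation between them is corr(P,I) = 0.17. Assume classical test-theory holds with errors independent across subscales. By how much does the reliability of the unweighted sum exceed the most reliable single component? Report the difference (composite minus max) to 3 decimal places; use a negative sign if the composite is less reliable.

-0.041

Var(sum) = 2 + 0.34 = 2.34; true-score variance = 1.53 + 0.34 = 1.87; composite reliability = 0.7991.
Max component reliability = 0.8400.
Difference = 0.7991 − 0.8400 = -0.041.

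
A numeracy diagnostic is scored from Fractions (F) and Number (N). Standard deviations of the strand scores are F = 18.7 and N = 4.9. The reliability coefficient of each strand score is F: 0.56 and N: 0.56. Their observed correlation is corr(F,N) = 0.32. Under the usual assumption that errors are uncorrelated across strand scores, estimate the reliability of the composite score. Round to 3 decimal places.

0.620

Var(F+N) = 18.7² + 4.9² + 2·[18.7·4.9·0.32] = 373.7 + 58.6432 = 432.343.
Because errors are independent across components, Cov(Tᵢ,Tⱼ) = Cov(Xᵢ,Xⱼ); the off-diagonal part of the true-score variance is the same as above.
True-score variance = [18.7²·0.56 + 4.9²·0.56] + 58.6432 = 209.272 + 58.6432 = 267.915.
Reliability = 267.915 / 432.343 = 0.620.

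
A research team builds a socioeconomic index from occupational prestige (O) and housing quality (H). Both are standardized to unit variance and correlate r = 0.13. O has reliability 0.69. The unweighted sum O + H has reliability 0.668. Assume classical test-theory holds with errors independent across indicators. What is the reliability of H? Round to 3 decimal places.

Var(O+H) = 2 + 2·0.13 = 2.260.
True-score variance = ρ_O + ρ_H + 2·0.13, so 0.668 = (0.69 + ρ_H + 0.26) / 2.260.
ρ_H = 0.668·2.260 − 0.69 − 0.26 = 0.560.

0.560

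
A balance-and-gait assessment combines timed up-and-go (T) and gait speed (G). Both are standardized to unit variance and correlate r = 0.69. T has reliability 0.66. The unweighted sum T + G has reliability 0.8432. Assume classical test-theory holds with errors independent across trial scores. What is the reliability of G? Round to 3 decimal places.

0.810

Var(T+G) = 2 + 2·0.69 = 3.380.
True-score variance = ρ_T + ρ_G + 2·0.69, so 0.8432 = (0.66 + ρ_G + 1.38) / 3.380.
ρ_G = 0.8432·3.380 − 0.66 − 1.38 = 0.810.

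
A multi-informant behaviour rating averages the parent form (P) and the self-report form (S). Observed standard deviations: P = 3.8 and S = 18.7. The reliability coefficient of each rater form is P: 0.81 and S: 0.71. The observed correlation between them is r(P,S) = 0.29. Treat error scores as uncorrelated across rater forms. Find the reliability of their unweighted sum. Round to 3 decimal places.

Var(P+S) = 3.8² + 18.7² + 2·[3.8·18.7·0.29] = 364.13 + 41.2148 = 405.345.
With uncorrelated errors the cross-covariances are all true-score covariance, so they carry over unchanged; only the diagonal terms shrink to ρᵢσᵢ².
True-score variance = [3.8²·0.81 + 18.7²·0.71] + 41.2148 = 259.976 + 41.2148 = 301.191.
Reliability = 301.191 / 405.345 = 0.743.

0.743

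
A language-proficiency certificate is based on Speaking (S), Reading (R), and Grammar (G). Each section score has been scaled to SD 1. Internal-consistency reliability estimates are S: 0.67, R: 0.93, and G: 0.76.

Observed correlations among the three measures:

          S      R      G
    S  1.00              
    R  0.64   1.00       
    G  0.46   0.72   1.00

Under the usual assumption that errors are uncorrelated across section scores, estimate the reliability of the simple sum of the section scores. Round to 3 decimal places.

0.904

Var(S+R+G) = 3 + 2·[0.64 + 0.46 + 0.72] = 3 + 3.64 = 6.64.
Because errors are independent across components, Cov(Tᵢ,Tⱼ) = Cov(Xᵢ,Xⱼ); the off-diagonal part of the true-score variance is the same as above.
True-score variance = [0.67 + 0.93 + 0.76] + 3.64 = 2.36 + 3.64 = 6.
Reliability = 6 / 6.64 = 0.904.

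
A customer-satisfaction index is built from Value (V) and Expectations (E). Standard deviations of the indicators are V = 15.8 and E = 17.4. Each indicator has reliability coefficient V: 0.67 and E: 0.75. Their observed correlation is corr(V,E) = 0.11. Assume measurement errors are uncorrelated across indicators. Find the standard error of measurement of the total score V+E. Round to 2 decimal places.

Var(total) = 552.4 + 60.4824 = 612.882.
True-score variance = 394.329 + 60.4824 = 454.811, so reliability = 0.7421.
Error variance = 612.882 − 454.811 = 158.071; SEM = √158.071 = 12.57.

12.57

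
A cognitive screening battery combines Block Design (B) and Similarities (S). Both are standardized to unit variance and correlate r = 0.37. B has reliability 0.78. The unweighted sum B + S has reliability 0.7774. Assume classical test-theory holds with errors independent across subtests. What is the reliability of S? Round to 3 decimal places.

Var(B+S) = 2 + 2·0.37 = 2.740.
True-score variance = ρ_B + ρ_S + 2·0.37, so 0.7774 = (0.78 + ρ_S + 0.74) / 2.740.
ρ_S = 0.7774·2.740 − 0.78 − 0.74 = 0.610.

0.610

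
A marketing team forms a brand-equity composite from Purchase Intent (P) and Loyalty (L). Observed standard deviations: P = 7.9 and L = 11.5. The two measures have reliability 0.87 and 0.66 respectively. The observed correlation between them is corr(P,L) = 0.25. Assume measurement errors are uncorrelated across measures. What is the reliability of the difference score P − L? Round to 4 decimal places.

0.6443

Var(P−L) = 7.9² + 11.5² − 2·7.9·11.5·0.25 = 194.66 − 45.425 = 149.235.
With uncorrelated errors the cross-covariances are all true-score covariance, so they carry over unchanged; only the diagonal terms shrink to ρᵢσᵢ².
True-score variance = [7.9²·0.87 + 11.5²·0.66] − 45.425 = 141.582 − 45.425 = 96.1567.
Reliability = 96.1567 / 149.235 = 0.6443.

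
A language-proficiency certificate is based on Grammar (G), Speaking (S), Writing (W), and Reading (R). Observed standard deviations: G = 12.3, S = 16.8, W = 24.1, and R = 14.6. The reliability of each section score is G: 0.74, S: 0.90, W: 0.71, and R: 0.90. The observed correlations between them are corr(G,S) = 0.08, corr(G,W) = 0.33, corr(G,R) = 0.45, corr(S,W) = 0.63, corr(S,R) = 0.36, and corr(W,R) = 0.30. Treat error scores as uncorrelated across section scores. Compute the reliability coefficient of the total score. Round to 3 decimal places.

Var(G+S+W+R) = 12.3² + 16.8² + 24.1² + 14.6² + 2·[12.3·16.8·0.08 + 12.3·24.1·0.33 + 12.3·14.6·0.45 + 16.8·24.1·0.63 + 16.8·14.6·0.36 + 24.1·14.6·0.30] = 1227.5 + 1288.19 = 2515.69.
Under uncorrelated errors the observed covariances equal the true-score covariances, so only the own-variance terms attenuate.
True-score variance = [12.3²·0.74 + 16.8²·0.90 + 24.1²·0.71 + 14.6²·0.90] + 1288.19 = 970.19 + 1288.19 = 2258.38.
Reliability = 2258.38 / 2515.69 = 0.898.

0.898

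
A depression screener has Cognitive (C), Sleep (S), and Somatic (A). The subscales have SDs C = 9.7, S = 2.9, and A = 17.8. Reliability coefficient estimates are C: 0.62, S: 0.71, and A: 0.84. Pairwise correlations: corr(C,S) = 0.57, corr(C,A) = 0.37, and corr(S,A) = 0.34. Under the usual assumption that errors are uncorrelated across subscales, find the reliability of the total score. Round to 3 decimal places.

Var(C+S+A) = 9.7² + 2.9² + 17.8² + 2·[9.7·2.9·0.57 + 9.7·17.8·0.37 + 2.9·17.8·0.34] = 419.34 + 194.938 = 614.278.
Because errors are independent across components, Cov(Tᵢ,Tⱼ) = Cov(Xᵢ,Xⱼ); the off-diagonal part of the true-score variance is the same as above.
True-score variance = [9.7²·0.62 + 2.9²·0.71 + 17.8²·0.84] + 194.938 = 330.452 + 194.938 = 525.391.
Reliability = 525.391 / 614.278 = 0.855.

0.855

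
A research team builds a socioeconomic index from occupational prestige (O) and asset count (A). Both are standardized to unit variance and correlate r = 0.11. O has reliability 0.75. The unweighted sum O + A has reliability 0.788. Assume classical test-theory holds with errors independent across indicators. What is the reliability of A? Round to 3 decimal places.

Var(O+A) = 2 + 2·0.11 = 2.220.
True-score variance = ρ_O + ρ_A + 2·0.11, so 0.788 = (0.75 + ρ_A + 0.22) / 2.220.
ρ_A = 0.788·2.220 − 0.75 − 0.22 = 0.779.

0.779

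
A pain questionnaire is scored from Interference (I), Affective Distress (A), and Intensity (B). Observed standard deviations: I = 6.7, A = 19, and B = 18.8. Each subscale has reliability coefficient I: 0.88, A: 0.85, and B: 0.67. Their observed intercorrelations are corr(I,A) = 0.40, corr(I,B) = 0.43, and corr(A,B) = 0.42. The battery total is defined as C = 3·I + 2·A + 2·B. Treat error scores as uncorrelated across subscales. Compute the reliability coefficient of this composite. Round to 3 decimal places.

0.872

Var(C) = 3²·6.7² + 2²·19² + 2²·18.8² + 2·[6·6.7·19·0.40 + 6·6.7·18.8·0.43 + 4·19·18.8·0.42] = 3261.77 + 2461.19 = 5722.96.
With uncorrelated errors the cross-covariances are all true-score covariance, so they carry over unchanged; only the diagonal terms shrink to ρᵢσᵢ².
True-score variance = [3²·6.7²·0.88 + 2²·19²·0.85 + 2²·18.8²·0.67] + 2461.19 = 2530.15 + 2461.19 = 4991.33.
Reliability = 4991.33 / 5722.96 = 0.872.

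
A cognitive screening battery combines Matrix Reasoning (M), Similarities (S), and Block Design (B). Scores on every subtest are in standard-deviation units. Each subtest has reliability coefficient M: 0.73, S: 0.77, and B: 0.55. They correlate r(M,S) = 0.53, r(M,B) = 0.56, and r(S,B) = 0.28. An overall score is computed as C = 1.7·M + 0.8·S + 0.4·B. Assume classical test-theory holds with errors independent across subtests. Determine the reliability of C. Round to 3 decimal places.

0.835

Var(C) = 1.7² + 0.8² + 0.4² + 2·[1.36·0.53 + 0.68·0.56 + 0.32·0.28] = 3.69 + 2.3824 = 6.0724.
With uncorrelated errors the cross-covariances are all true-score covariance, so they carry over unchanged; only the diagonal terms shrink to ρᵢσᵢ².
True-score variance = [1.7²·0.73 + 0.8²·0.77 + 0.4²·0.55] + 2.3824 = 2.6905 + 2.3824 = 5.0729.
Reliability = 5.0729 / 6.0724 = 0.835.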